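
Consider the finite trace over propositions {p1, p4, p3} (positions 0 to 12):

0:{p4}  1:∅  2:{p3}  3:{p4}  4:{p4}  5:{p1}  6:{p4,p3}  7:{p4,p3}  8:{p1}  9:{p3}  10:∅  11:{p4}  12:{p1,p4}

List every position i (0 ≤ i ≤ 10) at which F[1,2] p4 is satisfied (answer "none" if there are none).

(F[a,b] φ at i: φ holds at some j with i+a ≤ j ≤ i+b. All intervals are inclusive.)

Evaluate at each i in [0,10]:
  i=0: ✗ (none in [1,2])
  i=1: ✓ (witness j=3)
  i=2: ✓ (witness j=3)
  i=3: ✓ (witness j=4)
  i=4: ✓ (witness j=6)
  i=5: ✓ (witness j=6)
  i=6: ✓ (witness j=7)
  i=7: ✗ (none in [8,9])
  i=8: ✗ (none in [9,10])
  i=9: ✓ (witness j=11)
  i=10: ✓ (witness j=11)

1, 2, 3, 4, 5, 6, 9, 10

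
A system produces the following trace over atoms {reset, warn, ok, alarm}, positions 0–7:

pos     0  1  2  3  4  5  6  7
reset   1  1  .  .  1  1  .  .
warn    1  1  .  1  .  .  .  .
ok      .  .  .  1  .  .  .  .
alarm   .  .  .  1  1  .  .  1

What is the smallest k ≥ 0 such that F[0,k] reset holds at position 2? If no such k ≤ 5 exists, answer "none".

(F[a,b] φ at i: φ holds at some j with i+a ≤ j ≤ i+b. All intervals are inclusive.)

2

Scan j = 2,3,… for reset:
  j=2: fails
  j=3: fails
  j=4: holds
First hit at j=4, so smallest k = 4-2 = 2.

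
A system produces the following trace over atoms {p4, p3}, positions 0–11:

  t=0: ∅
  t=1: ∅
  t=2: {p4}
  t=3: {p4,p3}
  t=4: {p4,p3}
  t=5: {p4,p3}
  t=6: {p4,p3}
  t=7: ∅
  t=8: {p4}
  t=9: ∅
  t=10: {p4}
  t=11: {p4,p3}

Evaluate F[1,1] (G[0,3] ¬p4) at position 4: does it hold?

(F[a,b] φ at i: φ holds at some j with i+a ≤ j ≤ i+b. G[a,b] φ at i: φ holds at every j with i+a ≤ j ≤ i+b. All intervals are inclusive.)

Check G[0,3] ¬p4 at each j in [5,5]:
  j=5: fails at 5
No position in the window satisfies it → formula fails.

No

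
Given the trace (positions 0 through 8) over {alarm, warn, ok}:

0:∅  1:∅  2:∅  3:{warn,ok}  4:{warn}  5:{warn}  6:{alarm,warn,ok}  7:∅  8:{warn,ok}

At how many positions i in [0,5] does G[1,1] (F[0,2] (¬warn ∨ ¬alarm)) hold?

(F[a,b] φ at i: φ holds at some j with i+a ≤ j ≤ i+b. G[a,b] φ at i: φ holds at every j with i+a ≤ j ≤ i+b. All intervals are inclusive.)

Evaluate at each i in [0,5]:
  i=0: ✓ (all of [1,1])
  i=1: ✓ (all of [2,2])
  i=2: ✓ (all of [3,3])
  i=3: ✓ (all of [4,4])
  i=4: ✓ (all of [5,5])
  i=5: ✓ (all of [6,6])
Positions where it holds: {0, 1, 2, 3, 4, 5} → 6.

6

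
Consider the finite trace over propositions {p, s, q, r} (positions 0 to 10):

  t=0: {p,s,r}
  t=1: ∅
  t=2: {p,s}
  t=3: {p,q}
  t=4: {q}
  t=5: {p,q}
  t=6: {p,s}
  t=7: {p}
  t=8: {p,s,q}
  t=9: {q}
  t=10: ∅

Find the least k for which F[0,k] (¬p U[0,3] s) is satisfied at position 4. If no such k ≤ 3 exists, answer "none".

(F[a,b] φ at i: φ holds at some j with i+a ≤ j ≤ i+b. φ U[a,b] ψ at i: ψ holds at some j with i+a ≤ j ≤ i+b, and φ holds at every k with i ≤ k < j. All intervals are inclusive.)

Scan j = 4,5,… for (¬p U[0,3] s):
  j=4: fails
  j=5: fails
  j=6: holds
First hit at j=6, so smallest k = 6-4 = 2.

2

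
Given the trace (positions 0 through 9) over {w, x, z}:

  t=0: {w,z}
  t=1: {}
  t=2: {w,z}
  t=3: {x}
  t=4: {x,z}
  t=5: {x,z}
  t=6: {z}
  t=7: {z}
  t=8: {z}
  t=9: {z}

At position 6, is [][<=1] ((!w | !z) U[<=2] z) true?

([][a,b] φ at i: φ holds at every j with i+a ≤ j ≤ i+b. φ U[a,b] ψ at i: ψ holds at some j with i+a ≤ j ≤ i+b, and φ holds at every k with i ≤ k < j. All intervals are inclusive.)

Holds

Check ((!w | !z) U[<=2] z) at every j in [6,7]:
  j=6: holds
  j=7: holds
All positions satisfy it → formula holds.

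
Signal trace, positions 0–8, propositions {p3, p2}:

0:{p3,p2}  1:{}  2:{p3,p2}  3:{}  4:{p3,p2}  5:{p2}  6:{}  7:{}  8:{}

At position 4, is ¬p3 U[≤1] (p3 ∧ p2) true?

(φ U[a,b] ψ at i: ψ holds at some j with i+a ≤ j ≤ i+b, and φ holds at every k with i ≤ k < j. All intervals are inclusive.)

Need some j in [4,5] with (p3 ∧ p2), and ¬p3 at every k in [4,j-1].
  j=4: (p3 ∧ p2) holds; no prefix to check → satisfied.

Holds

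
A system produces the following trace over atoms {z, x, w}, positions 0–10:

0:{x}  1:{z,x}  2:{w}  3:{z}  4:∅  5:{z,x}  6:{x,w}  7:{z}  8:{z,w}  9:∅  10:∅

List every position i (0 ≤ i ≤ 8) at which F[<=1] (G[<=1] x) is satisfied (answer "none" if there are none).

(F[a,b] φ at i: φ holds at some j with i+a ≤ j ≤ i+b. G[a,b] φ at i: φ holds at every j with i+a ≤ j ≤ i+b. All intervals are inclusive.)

0, 4, 5

Evaluate at each i in [0,8]:
  i=0: ✓ (witness j=0)
  i=1: ✗ (none in [1,2])
  i=2: ✗ (none in [2,3])
  i=3: ✗ (none in [3,4])
  i=4: ✓ (witness j=5)
  i=5: ✓ (witness j=5)
  i=6: ✗ (none in [6,7])
  i=7: ✗ (none in [7,8])
  i=8: ✗ (none in [8,9])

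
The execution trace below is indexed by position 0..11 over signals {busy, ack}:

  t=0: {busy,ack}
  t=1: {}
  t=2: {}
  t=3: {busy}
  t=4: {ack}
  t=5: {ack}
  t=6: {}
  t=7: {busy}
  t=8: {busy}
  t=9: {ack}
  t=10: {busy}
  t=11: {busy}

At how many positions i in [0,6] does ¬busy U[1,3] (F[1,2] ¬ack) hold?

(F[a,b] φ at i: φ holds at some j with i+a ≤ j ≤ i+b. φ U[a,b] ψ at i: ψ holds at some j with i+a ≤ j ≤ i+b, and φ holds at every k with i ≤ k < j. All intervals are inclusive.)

Evaluate at each i in [0,6]:
  i=0: ✗ (lhs fails at k=0 before rhs at j=1)
  i=1: ✓ (rhs at j=2; lhs holds on [1,1])
  i=2: ✗ (lhs fails at k=3 before rhs at j=4)
  i=3: ✗ (lhs fails at k=3 before rhs at j=4)
  i=4: ✓ (rhs at j=5; lhs holds on [4,4])
  i=5: ✓ (rhs at j=6; lhs holds on [5,5])
  i=6: ✓ (rhs at j=7; lhs holds on [6,6])
Positions where it holds: {1, 4, 5, 6} → 4.

4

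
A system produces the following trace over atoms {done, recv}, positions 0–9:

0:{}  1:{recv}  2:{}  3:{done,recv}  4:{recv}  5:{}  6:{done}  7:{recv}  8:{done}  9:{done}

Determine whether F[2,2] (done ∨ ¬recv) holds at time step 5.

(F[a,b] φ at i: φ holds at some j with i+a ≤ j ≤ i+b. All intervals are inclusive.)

False

Check (done ∨ ¬recv) at each j in [7,7]:
  j=7: false
No position in the window satisfies it → formula fails.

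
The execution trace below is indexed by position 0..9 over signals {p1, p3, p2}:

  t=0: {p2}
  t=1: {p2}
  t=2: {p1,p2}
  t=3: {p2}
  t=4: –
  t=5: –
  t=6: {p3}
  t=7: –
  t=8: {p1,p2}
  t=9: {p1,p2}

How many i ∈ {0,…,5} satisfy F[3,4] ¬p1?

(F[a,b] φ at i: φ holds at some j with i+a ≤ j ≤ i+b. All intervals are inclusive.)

5

Evaluate at each i in [0,5]:
  i=0: ✓ (witness j=3)
  i=1: ✓ (witness j=4)
  i=2: ✓ (witness j=5)
  i=3: ✓ (witness j=6)
  i=4: ✓ (witness j=7)
  i=5: ✗ (none in [8,9])
Positions where it holds: {0, 1, 2, 3, 4} → 5.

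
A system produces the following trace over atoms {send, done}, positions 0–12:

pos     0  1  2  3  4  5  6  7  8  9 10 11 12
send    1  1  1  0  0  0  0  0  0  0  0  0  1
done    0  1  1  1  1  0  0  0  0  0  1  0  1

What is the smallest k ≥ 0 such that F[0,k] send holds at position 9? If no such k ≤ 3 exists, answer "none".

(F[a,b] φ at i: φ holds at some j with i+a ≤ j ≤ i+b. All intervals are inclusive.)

Scan j = 9,10,… for send:
  j=9: fails
  j=10: fails
  j=11: fails
  j=12: holds
First hit at j=12, so smallest k = 12-9 = 3.

3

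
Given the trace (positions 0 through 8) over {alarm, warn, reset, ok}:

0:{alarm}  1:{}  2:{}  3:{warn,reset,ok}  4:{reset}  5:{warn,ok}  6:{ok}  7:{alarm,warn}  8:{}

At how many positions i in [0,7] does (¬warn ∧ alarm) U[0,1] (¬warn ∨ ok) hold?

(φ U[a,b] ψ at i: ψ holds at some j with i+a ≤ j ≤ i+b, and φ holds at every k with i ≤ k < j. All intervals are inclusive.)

7

Evaluate at each i in [0,7]:
  i=0: ✓ (rhs at j=0)
  i=1: ✓ (rhs at j=1)
  i=2: ✓ (rhs at j=2)
  i=3: ✓ (rhs at j=3)
  i=4: ✓ (rhs at j=4)
  i=5: ✓ (rhs at j=5)
  i=6: ✓ (rhs at j=6)
  i=7: ✗ (lhs fails at k=7 before rhs at j=8)
Positions where it holds: {0, 1, 2, 3, 4, 5, 6} → 7.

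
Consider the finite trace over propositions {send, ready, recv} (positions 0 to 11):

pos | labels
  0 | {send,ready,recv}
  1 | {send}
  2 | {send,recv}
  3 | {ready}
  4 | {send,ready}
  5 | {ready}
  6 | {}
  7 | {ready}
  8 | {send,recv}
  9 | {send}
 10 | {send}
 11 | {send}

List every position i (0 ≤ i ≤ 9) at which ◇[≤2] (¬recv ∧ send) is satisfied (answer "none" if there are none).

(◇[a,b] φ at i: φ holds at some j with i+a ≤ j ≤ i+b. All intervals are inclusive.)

0, 1, 2, 3, 4, 7, 8, 9

Evaluate at each i in [0,9]:
  i=0: ✓ (witness j=1)
  i=1: ✓ (witness j=1)
  i=2: ✓ (witness j=4)
  i=3: ✓ (witness j=4)
  i=4: ✓ (witness j=4)
  i=5: ✗ (none in [5,7])
  i=6: ✗ (none in [6,8])
  i=7: ✓ (witness j=9)
  i=8: ✓ (witness j=9)
  i=9: ✓ (witness j=9)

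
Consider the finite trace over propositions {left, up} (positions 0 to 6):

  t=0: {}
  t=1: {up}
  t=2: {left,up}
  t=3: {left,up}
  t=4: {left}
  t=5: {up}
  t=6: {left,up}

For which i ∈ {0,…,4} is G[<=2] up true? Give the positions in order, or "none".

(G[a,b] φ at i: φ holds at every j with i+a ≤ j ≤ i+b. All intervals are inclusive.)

Evaluate at each i in [0,4]:
  i=0: ✗ (fails at j=0)
  i=1: ✓ (all of [1,3])
  i=2: ✗ (fails at j=4)
  i=3: ✗ (fails at j=4)
  i=4: ✗ (fails at j=4)

1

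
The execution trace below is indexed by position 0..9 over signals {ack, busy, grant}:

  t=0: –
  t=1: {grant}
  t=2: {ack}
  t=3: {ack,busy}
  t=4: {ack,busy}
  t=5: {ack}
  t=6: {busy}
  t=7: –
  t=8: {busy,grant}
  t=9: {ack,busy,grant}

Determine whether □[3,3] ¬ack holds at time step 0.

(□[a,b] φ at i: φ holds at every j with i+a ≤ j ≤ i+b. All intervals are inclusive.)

Check ¬ack at every j in [3,3]:
  j=3: false
Fails at j=3 → formula fails.

False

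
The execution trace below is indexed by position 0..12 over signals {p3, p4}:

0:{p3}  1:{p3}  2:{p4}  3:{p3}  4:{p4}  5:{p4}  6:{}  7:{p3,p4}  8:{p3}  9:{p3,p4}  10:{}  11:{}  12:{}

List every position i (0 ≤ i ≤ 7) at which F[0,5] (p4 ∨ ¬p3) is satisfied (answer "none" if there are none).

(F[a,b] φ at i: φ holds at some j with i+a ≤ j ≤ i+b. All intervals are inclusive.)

0, 1, 2, 3, 4, 5, 6, 7

Evaluate at each i in [0,7]:
  i=0: ✓ (witness j=2)
  i=1: ✓ (witness j=2)
  i=2: ✓ (witness j=2)
  i=3: ✓ (witness j=4)
  i=4: ✓ (witness j=4)
  i=5: ✓ (witness j=5)
  i=6: ✓ (witness j=6)
  i=7: ✓ (witness j=7)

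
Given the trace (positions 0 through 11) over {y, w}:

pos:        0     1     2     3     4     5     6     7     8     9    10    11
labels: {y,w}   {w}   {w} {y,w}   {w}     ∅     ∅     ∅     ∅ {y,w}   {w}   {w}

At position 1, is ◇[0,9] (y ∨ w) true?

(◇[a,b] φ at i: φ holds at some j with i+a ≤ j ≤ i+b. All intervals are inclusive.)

Holds

Check (y ∨ w) at each j in [1,10]:
  j=1: true
  j=2: true
  j=3: true
  j=4: true
  j=5: false
  j=6: false
  j=7: false
  j=8: false
  j=9: true
  j=10: true
Found at j=1 → formula holds.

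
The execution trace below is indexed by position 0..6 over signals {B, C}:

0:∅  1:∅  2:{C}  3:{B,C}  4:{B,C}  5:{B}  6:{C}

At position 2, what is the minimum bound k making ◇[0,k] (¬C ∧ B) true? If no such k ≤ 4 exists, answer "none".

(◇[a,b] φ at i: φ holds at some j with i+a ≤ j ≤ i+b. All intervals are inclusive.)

3

Scan j = 2,3,… for (¬C ∧ B):
  j=2: fails
  j=3: fails
  j=4: fails
  j=5: holds
First hit at j=5, so smallest k = 5-2 = 3.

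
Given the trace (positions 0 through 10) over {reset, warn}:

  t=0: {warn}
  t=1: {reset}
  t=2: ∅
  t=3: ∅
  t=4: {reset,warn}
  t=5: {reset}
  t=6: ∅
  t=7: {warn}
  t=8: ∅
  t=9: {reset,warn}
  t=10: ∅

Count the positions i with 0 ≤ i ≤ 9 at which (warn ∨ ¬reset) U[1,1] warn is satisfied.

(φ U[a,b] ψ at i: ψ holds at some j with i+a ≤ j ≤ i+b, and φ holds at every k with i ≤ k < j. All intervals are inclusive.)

Evaluate at each i in [0,9]:
  i=0: ✗ (no rhs in [1,1])
  i=1: ✗ (no rhs in [2,2])
  i=2: ✗ (no rhs in [3,3])
  i=3: ✓ (rhs at j=4; lhs holds on [3,3])
  i=4: ✗ (no rhs in [5,5])
  i=5: ✗ (no rhs in [6,6])
  i=6: ✓ (rhs at j=7; lhs holds on [6,6])
  i=7: ✗ (no rhs in [8,8])
  i=8: ✓ (rhs at j=9; lhs holds on [8,8])
  i=9: ✗ (no rhs in [10,10])
Positions where it holds: {3, 6, 8} → 3.

3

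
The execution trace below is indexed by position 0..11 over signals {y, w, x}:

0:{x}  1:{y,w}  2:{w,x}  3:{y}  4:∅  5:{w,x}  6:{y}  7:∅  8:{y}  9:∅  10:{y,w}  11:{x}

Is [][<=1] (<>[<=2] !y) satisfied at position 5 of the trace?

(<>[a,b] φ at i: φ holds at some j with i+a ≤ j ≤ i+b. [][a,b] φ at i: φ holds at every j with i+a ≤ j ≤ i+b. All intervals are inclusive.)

Holds

Check <>[<=2] !y at every j in [5,6]:
  j=5: holds (witness at 5)
  j=6: holds (witness at 7)
All positions satisfy it → formula holds.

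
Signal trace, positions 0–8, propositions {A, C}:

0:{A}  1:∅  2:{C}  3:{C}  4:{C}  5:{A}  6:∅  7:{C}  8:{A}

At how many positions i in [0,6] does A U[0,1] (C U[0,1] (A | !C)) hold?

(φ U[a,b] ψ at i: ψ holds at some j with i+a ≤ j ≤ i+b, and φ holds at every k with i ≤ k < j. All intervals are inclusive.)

Evaluate at each i in [0,6]:
  i=0: ✓ (rhs at j=0)
  i=1: ✓ (rhs at j=1)
  i=2: ✗ (no rhs in [2,3])
  i=3: ✗ (lhs fails at k=3 before rhs at j=4)
  i=4: ✓ (rhs at j=4)
  i=5: ✓ (rhs at j=5)
  i=6: ✓ (rhs at j=6)
Positions where it holds: {0, 1, 4, 5, 6} → 5.

5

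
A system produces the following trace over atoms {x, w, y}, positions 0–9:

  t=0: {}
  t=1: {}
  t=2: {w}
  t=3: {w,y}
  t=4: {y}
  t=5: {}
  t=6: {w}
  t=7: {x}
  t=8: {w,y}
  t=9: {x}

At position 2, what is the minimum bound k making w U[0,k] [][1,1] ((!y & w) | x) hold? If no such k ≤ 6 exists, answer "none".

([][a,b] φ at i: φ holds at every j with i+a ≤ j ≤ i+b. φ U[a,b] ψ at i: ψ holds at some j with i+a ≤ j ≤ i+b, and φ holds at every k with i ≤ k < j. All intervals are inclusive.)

Need earliest j ≥ 2 with [][1,1] ((!y & w) | x), and w at every k in [2,j-1].
  j=2: rhs fails.
  j=3: rhs fails.
  j=4: rhs fails.
  j=5: rhs holds but lhs fails at k=4.
  j=6: rhs holds but lhs fails at k=4.
  j=7: rhs fails.
  j=8: rhs holds but lhs fails at k=4.
No witness within the range → none.

none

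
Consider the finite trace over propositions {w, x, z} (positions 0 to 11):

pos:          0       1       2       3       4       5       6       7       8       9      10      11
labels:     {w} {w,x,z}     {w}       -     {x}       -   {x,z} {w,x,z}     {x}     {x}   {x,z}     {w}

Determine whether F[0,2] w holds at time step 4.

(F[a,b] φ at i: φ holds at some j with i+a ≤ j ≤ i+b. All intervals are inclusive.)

Check w at each j in [4,6]:
  j=4: false
  j=5: false
  j=6: false
No position in the window satisfies it → formula fails.

Does not hold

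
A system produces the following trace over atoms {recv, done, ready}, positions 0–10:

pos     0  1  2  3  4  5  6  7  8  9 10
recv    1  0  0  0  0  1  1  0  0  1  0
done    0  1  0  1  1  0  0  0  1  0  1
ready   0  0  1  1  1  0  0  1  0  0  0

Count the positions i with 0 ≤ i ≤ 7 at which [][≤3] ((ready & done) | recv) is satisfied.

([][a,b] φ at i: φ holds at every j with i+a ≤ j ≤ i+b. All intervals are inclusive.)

1

Evaluate at each i in [0,7]:
  i=0: ✗ (fails at j=1)
  i=1: ✗ (fails at j=1)
  i=2: ✗ (fails at j=2)
  i=3: ✓ (all of [3,6])
  i=4: ✗ (fails at j=7)
  i=5: ✗ (fails at j=7)
  i=6: ✗ (fails at j=7)
  i=7: ✗ (fails at j=7)
Positions where it holds: {3} → 1.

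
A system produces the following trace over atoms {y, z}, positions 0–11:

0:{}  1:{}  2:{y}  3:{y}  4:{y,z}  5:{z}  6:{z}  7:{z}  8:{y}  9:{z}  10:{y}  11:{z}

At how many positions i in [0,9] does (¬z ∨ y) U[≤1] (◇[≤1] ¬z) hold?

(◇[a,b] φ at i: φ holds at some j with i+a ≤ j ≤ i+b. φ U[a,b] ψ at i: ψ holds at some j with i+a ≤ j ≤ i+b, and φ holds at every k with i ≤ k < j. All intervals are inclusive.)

7

Evaluate at each i in [0,9]:
  i=0: ✓ (rhs at j=0)
  i=1: ✓ (rhs at j=1)
  i=2: ✓ (rhs at j=2)
  i=3: ✓ (rhs at j=3)
  i=4: ✗ (no rhs in [4,5])
  i=5: ✗ (no rhs in [5,6])
  i=6: ✗ (lhs fails at k=6 before rhs at j=7)
  i=7: ✓ (rhs at j=7)
  i=8: ✓ (rhs at j=8)
  i=9: ✓ (rhs at j=9)
Positions where it holds: {0, 1, 2, 3, 7, 8, 9} → 7.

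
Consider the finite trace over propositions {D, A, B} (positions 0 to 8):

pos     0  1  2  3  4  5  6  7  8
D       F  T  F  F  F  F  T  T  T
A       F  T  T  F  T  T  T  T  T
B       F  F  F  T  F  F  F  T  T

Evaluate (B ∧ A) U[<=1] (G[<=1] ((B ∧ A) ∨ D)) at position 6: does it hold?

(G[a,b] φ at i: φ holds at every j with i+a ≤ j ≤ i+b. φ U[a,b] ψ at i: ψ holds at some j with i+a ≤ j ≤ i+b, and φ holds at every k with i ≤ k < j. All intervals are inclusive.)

True

Need some j in [6,7] with G[<=1] ((B ∧ A) ∨ D), and (B ∧ A) at every k in [6,j-1].
  j=6: G[<=1] ((B ∧ A) ∨ D) holds; no prefix to check → satisfied.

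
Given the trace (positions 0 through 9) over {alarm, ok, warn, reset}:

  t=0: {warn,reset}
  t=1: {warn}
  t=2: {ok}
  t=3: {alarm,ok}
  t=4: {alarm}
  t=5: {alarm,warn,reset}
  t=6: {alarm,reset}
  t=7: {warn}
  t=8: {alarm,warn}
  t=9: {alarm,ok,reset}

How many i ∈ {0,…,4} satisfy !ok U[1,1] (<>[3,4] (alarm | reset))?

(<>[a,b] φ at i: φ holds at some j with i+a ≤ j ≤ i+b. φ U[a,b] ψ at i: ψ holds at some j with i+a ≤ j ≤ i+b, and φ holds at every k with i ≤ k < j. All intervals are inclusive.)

3

Evaluate at each i in [0,4]:
  i=0: ✓ (rhs at j=1; lhs holds on [0,0])
  i=1: ✓ (rhs at j=2; lhs holds on [1,1])
  i=2: ✗ (lhs fails at k=2 before rhs at j=3)
  i=3: ✗ (lhs fails at k=3 before rhs at j=4)
  i=4: ✓ (rhs at j=5; lhs holds on [4,4])
Positions where it holds: {0, 1, 4} → 3.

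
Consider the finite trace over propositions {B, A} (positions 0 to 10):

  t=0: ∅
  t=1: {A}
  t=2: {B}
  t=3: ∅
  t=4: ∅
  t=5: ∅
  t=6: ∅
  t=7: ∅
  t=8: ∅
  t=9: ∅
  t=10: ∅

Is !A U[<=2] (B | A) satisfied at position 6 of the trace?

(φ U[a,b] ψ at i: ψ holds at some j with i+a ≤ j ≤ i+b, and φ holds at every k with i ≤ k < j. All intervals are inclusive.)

No

Need some j in [6,8] with (B | A), and !A at every k in [6,j-1].
  j=6: (B | A) false.
  j=7: (B | A) false.
  j=8: (B | A) false.
No j in the window works → until fails.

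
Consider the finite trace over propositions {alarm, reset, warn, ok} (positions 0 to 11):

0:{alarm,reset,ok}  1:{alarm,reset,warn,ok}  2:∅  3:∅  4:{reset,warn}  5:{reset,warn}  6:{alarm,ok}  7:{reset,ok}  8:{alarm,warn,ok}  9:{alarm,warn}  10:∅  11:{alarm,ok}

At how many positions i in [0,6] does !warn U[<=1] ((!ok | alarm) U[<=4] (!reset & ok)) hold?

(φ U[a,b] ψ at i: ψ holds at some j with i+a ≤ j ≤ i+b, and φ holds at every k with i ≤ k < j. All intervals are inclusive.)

5

Evaluate at each i in [0,6]:
  i=0: ✗ (no rhs in [0,1])
  i=1: ✗ (lhs fails at k=1 before rhs at j=2)
  i=2: ✓ (rhs at j=2)
  i=3: ✓ (rhs at j=3)
  i=4: ✓ (rhs at j=4)
  i=5: ✓ (rhs at j=5)
  i=6: ✓ (rhs at j=6)
Positions where it holds: {2, 3, 4, 5, 6} → 5.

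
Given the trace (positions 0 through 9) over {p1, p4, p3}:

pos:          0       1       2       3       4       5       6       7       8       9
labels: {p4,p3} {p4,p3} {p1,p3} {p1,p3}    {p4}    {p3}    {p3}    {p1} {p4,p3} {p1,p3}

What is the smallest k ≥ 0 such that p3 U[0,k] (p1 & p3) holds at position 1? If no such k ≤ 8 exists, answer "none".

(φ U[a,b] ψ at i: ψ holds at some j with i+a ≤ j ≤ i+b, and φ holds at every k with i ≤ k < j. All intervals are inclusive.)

1

Need earliest j ≥ 1 with (p1 & p3), and p3 at every k in [1,j-1].
  j=1: rhs fails.
  j=2: rhs holds; lhs holds on [1,1]. k = 1.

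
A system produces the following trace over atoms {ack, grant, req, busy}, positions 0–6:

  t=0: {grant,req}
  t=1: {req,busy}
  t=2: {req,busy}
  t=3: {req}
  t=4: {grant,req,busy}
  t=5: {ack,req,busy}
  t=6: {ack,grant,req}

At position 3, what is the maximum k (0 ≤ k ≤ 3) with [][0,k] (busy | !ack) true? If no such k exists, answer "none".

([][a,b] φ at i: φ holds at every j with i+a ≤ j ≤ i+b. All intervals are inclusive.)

(busy | !ack) must hold from j=3 onward; find where it first fails.
  j=3: holds
  j=4: holds
  j=5: holds
  j=6: fails
Holds on [3,5], so largest k = 2.

2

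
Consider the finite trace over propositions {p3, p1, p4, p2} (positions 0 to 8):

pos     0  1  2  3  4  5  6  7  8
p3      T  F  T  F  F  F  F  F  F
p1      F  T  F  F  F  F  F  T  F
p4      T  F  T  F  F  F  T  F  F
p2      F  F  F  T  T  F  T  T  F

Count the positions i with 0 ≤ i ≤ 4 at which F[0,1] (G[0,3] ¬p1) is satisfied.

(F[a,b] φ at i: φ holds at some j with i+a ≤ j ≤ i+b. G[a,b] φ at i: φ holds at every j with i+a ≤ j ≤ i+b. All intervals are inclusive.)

3

Evaluate at each i in [0,4]:
  i=0: ✗ (none in [0,1])
  i=1: ✓ (witness j=2)
  i=2: ✓ (witness j=2)
  i=3: ✓ (witness j=3)
  i=4: ✗ (none in [4,5])
Positions where it holds: {1, 2, 3} → 3.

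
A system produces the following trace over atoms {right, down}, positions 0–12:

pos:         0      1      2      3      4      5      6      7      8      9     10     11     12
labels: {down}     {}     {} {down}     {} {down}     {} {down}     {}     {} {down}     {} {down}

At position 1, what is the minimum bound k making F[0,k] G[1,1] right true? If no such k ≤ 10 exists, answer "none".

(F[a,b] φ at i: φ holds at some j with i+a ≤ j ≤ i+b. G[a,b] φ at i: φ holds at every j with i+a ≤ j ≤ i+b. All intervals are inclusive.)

none

Scan j = 1,2,… for G[1,1] right:
  j=1: fails
  j=2: fails
  j=3: fails
  j=4: fails
  j=5: fails
  j=6: fails
  j=7: fails
  j=8: fails
  j=9: fails
  j=10: fails
  j=11: fails
No j in [1,11] satisfies it → none.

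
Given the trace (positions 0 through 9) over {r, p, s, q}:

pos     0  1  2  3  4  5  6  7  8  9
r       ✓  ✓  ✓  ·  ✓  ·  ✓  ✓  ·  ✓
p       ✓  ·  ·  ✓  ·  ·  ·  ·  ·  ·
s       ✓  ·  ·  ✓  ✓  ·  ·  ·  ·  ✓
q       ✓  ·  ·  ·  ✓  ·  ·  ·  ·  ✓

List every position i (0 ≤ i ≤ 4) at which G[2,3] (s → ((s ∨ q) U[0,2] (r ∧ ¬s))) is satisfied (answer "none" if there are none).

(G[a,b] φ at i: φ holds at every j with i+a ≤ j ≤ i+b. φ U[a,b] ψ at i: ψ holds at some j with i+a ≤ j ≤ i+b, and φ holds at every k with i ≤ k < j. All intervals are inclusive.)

Evaluate at each i in [0,4]:
  i=0: ✗ (fails at j=3)
  i=1: ✗ (fails at j=3)
  i=2: ✗ (fails at j=4)
  i=3: ✓ (all of [5,6])
  i=4: ✓ (all of [6,7])

3, 4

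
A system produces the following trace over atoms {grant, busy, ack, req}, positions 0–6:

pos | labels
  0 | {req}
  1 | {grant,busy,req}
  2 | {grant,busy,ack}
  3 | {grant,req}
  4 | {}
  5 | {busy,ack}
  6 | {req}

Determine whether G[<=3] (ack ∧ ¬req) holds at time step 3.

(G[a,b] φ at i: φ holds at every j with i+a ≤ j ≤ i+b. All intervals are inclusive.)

Check (ack ∧ ¬req) at every j in [3,6]:
  j=3: false
  j=4: false
  j=5: true
  j=6: false
Fails at j=3 → formula fails.

No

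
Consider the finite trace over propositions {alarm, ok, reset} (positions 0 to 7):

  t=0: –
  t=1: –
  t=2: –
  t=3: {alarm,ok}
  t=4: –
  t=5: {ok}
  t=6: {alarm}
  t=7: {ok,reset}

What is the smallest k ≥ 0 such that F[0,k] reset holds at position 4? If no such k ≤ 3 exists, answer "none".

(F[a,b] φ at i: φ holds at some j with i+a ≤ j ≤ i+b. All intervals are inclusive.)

Scan j = 4,5,… for reset:
  j=4: fails
  j=5: fails
  j=6: fails
  j=7: holds
First hit at j=7, so smallest k = 7-4 = 3.

3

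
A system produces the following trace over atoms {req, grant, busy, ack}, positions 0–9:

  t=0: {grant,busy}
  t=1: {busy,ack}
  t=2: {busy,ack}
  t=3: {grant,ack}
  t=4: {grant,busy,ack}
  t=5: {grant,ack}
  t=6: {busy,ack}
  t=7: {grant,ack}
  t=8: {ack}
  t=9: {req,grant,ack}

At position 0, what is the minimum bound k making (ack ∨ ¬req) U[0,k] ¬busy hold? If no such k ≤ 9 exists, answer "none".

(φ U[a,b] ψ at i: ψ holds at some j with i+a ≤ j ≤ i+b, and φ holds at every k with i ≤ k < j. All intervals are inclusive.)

Need earliest j ≥ 0 with ¬busy, and (ack ∨ ¬req) at every k in [0,j-1].
  j=0: rhs fails.
  j=1: rhs fails.
  j=2: rhs fails.
  j=3: rhs holds; lhs holds on [0,2]. k = 3.

3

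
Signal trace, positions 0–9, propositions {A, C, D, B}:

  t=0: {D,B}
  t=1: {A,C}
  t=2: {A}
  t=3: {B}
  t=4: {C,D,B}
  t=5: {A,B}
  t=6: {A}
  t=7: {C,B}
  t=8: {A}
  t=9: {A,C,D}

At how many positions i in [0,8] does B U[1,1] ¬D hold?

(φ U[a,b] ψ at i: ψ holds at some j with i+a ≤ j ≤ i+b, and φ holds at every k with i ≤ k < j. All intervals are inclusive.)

4

Evaluate at each i in [0,8]:
  i=0: ✓ (rhs at j=1; lhs holds on [0,0])
  i=1: ✗ (lhs fails at k=1 before rhs at j=2)
  i=2: ✗ (lhs fails at k=2 before rhs at j=3)
  i=3: ✗ (no rhs in [4,4])
  i=4: ✓ (rhs at j=5; lhs holds on [4,4])
  i=5: ✓ (rhs at j=6; lhs holds on [5,5])
  i=6: ✗ (lhs fails at k=6 before rhs at j=7)
  i=7: ✓ (rhs at j=8; lhs holds on [7,7])
  i=8: ✗ (no rhs in [9,9])
Positions where it holds: {0, 4, 5, 7} → 4.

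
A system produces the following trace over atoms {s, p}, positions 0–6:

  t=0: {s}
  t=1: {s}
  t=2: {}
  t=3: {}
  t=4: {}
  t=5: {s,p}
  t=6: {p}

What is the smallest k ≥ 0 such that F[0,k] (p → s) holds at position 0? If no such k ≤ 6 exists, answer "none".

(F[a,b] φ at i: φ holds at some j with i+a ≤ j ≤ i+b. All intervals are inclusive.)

0

Scan j = 0,1,… for (p → s):
  j=0: holds
First hit at j=0, so smallest k = 0-0 = 0.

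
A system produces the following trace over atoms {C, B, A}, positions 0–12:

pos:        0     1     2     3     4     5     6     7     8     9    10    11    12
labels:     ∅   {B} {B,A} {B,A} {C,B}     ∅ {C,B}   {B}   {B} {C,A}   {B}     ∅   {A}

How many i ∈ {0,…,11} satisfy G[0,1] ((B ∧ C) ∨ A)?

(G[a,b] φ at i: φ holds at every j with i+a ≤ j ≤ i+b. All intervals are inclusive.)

Evaluate at each i in [0,11]:
  i=0: ✗ (fails at j=0)
  i=1: ✗ (fails at j=1)
  i=2: ✓ (all of [2,3])
  i=3: ✓ (all of [3,4])
  i=4: ✗ (fails at j=5)
  i=5: ✗ (fails at j=5)
  i=6: ✗ (fails at j=7)
  i=7: ✗ (fails at j=7)
  i=8: ✗ (fails at j=8)
  i=9: ✗ (fails at j=10)
  i=10: ✗ (fails at j=10)
  i=11: ✗ (fails at j=11)
Positions where it holds: {2, 3} → 2.

2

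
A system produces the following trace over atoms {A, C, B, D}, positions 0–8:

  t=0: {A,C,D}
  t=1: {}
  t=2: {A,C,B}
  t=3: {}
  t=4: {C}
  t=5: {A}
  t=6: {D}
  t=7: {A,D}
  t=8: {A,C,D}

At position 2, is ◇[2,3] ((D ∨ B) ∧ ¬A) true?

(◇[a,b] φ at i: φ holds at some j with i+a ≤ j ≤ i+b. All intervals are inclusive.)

Check ((D ∨ B) ∧ ¬A) at each j in [4,5]:
  j=4: false
  j=5: false
No position in the window satisfies it → formula fails.

False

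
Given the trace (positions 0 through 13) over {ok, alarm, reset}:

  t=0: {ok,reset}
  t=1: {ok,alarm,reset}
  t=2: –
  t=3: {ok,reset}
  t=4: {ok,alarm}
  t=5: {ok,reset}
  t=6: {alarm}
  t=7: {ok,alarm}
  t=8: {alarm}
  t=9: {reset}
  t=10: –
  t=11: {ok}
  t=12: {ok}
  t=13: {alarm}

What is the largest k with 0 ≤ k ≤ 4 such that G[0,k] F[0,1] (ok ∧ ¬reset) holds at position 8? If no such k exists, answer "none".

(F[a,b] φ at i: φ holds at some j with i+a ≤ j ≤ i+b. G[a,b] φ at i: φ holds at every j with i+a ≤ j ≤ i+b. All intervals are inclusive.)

F[0,1] (ok ∧ ¬reset) must hold from j=8 onward; find where it first fails.
  j=8: fails → no k works.

none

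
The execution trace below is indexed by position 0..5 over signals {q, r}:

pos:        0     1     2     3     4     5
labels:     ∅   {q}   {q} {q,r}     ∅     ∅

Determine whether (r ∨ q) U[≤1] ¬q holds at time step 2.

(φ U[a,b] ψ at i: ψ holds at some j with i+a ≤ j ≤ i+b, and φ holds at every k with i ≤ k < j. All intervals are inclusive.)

False

Need some j in [2,3] with ¬q, and (r ∨ q) at every k in [2,j-1].
  j=2: ¬q false.
  j=3: ¬q false.
No j in the window works → until fails.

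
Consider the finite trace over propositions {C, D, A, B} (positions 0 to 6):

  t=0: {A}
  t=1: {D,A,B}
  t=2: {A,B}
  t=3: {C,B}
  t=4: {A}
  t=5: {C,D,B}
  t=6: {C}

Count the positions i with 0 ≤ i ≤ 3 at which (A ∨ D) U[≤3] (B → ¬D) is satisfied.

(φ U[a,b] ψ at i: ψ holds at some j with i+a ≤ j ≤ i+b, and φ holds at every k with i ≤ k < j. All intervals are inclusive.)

Evaluate at each i in [0,3]:
  i=0: ✓ (rhs at j=0)
  i=1: ✓ (rhs at j=2; lhs holds on [1,1])
  i=2: ✓ (rhs at j=2)
  i=3: ✓ (rhs at j=3)
Positions where it holds: {0, 1, 2, 3} → 4.

4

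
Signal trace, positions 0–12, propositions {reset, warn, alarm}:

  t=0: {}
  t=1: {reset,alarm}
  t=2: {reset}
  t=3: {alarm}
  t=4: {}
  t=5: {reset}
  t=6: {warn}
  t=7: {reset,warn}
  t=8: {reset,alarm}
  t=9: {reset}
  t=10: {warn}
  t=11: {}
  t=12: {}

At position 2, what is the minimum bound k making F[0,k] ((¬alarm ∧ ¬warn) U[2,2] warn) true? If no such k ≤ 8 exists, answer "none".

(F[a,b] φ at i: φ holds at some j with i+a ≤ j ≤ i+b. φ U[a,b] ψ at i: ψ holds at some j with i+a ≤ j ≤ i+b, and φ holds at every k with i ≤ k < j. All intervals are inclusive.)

2

Scan j = 2,3,… for ((¬alarm ∧ ¬warn) U[2,2] warn):
  j=2: fails
  j=3: fails
  j=4: holds
First hit at j=4, so smallest k = 4-2 = 2.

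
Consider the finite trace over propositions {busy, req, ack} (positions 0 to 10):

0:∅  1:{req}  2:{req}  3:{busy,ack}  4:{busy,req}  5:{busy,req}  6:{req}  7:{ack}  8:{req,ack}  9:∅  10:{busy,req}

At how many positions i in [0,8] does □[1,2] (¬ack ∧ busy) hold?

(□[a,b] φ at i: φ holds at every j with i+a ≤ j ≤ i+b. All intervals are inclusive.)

Evaluate at each i in [0,8]:
  i=0: ✗ (fails at j=1)
  i=1: ✗ (fails at j=2)
  i=2: ✗ (fails at j=3)
  i=3: ✓ (all of [4,5])
  i=4: ✗ (fails at j=6)
  i=5: ✗ (fails at j=6)
  i=6: ✗ (fails at j=7)
  i=7: ✗ (fails at j=8)
  i=8: ✗ (fails at j=9)
Positions where it holds: {3} → 1.

1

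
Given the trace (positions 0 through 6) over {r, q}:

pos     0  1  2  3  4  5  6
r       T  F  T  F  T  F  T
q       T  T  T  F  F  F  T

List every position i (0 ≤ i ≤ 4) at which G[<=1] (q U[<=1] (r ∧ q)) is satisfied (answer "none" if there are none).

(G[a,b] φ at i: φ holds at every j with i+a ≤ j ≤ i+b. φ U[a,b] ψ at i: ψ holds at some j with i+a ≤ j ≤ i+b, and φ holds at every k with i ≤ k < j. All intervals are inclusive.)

0, 1

Evaluate at each i in [0,4]:
  i=0: ✓ (all of [0,1])
  i=1: ✓ (all of [1,2])
  i=2: ✗ (fails at j=3)
  i=3: ✗ (fails at j=3)
  i=4: ✗ (fails at j=4)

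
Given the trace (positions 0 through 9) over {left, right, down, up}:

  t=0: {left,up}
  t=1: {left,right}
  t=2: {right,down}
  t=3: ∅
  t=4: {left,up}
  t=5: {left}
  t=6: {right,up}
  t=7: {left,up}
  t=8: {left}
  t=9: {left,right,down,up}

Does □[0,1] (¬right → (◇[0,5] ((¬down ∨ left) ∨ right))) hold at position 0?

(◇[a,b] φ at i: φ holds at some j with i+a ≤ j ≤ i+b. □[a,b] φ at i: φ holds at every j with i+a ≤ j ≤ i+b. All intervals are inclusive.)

Yes

Check (¬right → (◇[0,5] ((¬down ∨ left) ∨ right))) at every j in [0,1]:
  j=0: antecedent true; consequent holds (witness at 0) → ✓
  j=1: antecedent false → ✓
All positions satisfy it → formula holds.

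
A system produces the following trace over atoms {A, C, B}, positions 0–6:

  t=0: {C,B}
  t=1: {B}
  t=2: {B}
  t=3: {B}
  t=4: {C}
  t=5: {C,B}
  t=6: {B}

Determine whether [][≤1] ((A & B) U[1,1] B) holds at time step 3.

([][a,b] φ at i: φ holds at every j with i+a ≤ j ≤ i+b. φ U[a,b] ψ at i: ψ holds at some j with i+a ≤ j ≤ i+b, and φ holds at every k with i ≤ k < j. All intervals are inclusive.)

Does not hold

Check ((A & B) U[1,1] B) at every j in [3,4]:
  j=3: fails
  j=4: fails
Fails at j=3 → formula fails.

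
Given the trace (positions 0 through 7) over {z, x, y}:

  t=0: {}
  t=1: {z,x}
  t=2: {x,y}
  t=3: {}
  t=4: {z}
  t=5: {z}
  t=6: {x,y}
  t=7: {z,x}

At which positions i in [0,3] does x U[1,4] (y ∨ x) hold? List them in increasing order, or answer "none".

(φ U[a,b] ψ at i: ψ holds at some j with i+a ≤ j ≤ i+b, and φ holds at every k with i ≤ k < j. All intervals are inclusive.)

1

Evaluate at each i in [0,3]:
  i=0: ✗ (lhs fails at k=0 before rhs at j=1)
  i=1: ✓ (rhs at j=2; lhs holds on [1,1])
  i=2: ✗ (lhs fails at k=3 before rhs at j=6)
  i=3: ✗ (lhs fails at k=3 before rhs at j=6)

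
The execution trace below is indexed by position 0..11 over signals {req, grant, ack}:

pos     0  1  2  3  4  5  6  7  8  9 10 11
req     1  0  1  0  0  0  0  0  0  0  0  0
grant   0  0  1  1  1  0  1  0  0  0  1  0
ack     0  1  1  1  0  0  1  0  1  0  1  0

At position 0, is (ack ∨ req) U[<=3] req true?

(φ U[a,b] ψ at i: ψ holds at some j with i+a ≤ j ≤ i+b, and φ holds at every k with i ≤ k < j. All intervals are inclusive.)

Need some j in [0,3] with req, and (ack ∨ req) at every k in [0,j-1].
  j=0: req holds; no prefix to check → satisfied.

True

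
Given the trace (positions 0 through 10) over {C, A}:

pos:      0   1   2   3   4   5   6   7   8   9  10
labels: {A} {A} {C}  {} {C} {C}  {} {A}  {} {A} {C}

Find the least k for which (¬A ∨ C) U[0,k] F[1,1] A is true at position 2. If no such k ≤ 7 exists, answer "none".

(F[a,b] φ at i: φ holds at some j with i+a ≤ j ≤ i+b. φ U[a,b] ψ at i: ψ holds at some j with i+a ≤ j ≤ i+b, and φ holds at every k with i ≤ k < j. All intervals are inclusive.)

4

Need earliest j ≥ 2 with F[1,1] A, and (¬A ∨ C) at every k in [2,j-1].
  j=2: rhs fails.
  j=3: rhs fails.
  j=4: rhs fails.
  j=5: rhs fails.
  j=6: rhs holds; lhs holds on [2,5]. k = 4.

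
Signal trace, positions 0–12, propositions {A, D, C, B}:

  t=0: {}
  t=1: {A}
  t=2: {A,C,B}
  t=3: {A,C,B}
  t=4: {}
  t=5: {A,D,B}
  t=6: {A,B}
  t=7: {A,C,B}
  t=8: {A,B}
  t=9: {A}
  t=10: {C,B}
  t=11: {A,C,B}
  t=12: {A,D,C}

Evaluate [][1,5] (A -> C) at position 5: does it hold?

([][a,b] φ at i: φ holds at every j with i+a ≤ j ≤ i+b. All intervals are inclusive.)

Check (A -> C) at every j in [6,10]:
  j=6: antecedent true; consequent false → ✗
  j=7: antecedent true; consequent true → ✓
  j=8: antecedent true; consequent false → ✗
  j=9: antecedent true; consequent false → ✗
  j=10: antecedent false → ✓
Fails at j=6 → formula fails.

Does not hold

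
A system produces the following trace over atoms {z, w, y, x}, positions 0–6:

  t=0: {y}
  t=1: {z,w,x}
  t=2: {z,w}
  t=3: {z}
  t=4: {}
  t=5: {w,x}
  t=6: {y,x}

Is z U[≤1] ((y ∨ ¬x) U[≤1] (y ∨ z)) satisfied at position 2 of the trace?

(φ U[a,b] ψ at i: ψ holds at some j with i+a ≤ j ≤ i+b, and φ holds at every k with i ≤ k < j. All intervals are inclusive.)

True

Need some j in [2,3] with ((y ∨ ¬x) U[≤1] (y ∨ z)), and z at every k in [2,j-1].
  j=2: ((y ∨ ¬x) U[≤1] (y ∨ z)) holds; no prefix to check → satisfied.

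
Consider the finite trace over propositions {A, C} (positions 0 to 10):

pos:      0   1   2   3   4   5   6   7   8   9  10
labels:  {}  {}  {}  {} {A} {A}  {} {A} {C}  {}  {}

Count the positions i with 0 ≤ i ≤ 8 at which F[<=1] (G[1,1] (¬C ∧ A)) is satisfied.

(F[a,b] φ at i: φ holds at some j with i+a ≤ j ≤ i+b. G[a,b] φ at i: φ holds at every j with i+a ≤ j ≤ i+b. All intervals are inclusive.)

5

Evaluate at each i in [0,8]:
  i=0: ✗ (none in [0,1])
  i=1: ✗ (none in [1,2])
  i=2: ✓ (witness j=3)
  i=3: ✓ (witness j=3)
  i=4: ✓ (witness j=4)
  i=5: ✓ (witness j=6)
  i=6: ✓ (witness j=6)
  i=7: ✗ (none in [7,8])
  i=8: ✗ (none in [8,9])
Positions where it holds: {2, 3, 4, 5, 6} → 5.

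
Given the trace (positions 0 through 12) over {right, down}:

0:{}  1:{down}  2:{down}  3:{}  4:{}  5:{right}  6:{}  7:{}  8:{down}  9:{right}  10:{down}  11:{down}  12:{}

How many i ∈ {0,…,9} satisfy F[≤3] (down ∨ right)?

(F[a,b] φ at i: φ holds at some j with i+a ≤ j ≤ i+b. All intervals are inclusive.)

Evaluate at each i in [0,9]:
  i=0: ✓ (witness j=1)
  i=1: ✓ (witness j=1)
  i=2: ✓ (witness j=2)
  i=3: ✓ (witness j=5)
  i=4: ✓ (witness j=5)
  i=5: ✓ (witness j=5)
  i=6: ✓ (witness j=8)
  i=7: ✓ (witness j=8)
  i=8: ✓ (witness j=8)
  i=9: ✓ (witness j=9)
Positions where it holds: {0, 1, 2, 3, 4, 5, 6, 7, 8, 9} → 10.

10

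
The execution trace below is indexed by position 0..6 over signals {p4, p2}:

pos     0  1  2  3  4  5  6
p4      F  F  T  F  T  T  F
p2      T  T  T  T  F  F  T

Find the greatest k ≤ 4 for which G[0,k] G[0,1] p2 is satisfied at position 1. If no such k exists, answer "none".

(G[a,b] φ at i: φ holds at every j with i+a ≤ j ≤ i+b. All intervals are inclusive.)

1

G[0,1] p2 must hold from j=1 onward; find where it first fails.
  j=1: holds
  j=2: holds
  j=3: fails
Holds on [1,2], so largest k = 1.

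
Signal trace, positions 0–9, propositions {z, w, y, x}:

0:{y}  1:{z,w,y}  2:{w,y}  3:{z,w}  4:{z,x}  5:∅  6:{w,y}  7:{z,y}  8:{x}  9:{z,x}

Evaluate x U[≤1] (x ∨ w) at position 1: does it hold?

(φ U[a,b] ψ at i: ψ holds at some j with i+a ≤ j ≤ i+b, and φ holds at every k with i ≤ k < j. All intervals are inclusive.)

Need some j in [1,2] with (x ∨ w), and x at every k in [1,j-1].
  j=1: (x ∨ w) holds; no prefix to check → satisfied.

Holds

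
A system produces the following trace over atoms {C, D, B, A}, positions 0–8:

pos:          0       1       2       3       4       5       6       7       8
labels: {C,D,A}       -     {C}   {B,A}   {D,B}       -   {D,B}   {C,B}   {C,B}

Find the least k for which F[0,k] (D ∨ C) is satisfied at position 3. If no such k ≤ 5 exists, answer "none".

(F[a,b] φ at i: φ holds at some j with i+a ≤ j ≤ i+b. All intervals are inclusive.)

Scan j = 3,4,… for (D ∨ C):
  j=3: fails
  j=4: holds
First hit at j=4, so smallest k = 4-3 = 1.

1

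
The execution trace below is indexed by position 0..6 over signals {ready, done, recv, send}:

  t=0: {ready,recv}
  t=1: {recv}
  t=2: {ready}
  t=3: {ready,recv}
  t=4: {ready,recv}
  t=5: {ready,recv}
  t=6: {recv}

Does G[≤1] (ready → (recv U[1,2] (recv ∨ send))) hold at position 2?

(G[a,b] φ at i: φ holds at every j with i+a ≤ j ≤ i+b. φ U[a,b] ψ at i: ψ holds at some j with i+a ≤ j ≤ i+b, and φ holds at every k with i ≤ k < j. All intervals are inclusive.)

Check (ready → (recv U[1,2] (recv ∨ send))) at every j in [2,3]:
  j=2: antecedent true; consequent fails → ✗
  j=3: antecedent true; consequent holds → ✓
Fails at j=2 → formula fails.

Does not hold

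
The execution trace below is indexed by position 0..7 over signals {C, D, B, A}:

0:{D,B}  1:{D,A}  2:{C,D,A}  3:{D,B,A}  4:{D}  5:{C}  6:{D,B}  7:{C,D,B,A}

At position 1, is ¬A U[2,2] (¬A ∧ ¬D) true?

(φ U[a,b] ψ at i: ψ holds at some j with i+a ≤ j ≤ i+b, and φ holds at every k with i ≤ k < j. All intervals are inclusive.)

No

Need some j in [3,3] with (¬A ∧ ¬D), and ¬A at every k in [1,j-1].
  j=3: (¬A ∧ ¬D) false.
No j in the window works → until fails.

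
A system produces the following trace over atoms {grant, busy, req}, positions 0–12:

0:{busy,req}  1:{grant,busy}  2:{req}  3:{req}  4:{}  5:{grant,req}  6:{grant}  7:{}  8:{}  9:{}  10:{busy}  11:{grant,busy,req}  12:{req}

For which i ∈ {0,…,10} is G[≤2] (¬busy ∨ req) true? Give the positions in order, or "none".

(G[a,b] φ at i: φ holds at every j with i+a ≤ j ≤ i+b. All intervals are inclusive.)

Evaluate at each i in [0,10]:
  i=0: ✗ (fails at j=1)
  i=1: ✗ (fails at j=1)
  i=2: ✓ (all of [2,4])
  i=3: ✓ (all of [3,5])
  i=4: ✓ (all of [4,6])
  i=5: ✓ (all of [5,7])
  i=6: ✓ (all of [6,8])
  i=7: ✓ (all of [7,9])
  i=8: ✗ (fails at j=10)
  i=9: ✗ (fails at j=10)
  i=10: ✗ (fails at j=10)

2, 3, 4, 5, 6, 7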